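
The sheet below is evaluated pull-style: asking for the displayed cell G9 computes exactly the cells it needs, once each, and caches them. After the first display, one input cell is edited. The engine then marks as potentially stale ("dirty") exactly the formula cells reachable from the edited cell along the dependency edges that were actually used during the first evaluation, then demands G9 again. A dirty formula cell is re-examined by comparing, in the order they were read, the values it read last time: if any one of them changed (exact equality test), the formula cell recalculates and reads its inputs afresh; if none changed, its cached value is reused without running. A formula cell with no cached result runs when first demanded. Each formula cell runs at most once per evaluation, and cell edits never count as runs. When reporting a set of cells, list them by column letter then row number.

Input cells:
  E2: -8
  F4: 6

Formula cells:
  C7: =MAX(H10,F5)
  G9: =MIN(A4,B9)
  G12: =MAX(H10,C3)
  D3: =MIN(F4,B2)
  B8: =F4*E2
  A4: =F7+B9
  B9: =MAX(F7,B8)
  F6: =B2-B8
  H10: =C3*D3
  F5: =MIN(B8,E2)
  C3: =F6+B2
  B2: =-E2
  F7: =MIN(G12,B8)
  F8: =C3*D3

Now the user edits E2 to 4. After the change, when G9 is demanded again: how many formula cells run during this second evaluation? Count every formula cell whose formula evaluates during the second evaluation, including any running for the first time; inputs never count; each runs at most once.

11 formula cells run: A4, B2, B8, B9, C3, D3, F6, F7, G9, G12, H10.

First demand of the output computes:
  B2 = -(-8) = 8
  B8 = 6 * -8 = -48
  D3 = MIN(6, 8) = 6
  F6 = 8 - -48 = 56
  C3 = 56 + 8 = 64
  H10 = 64 * 6 = 384
  G12 = MAX(384, 64) = 384
  F7 = MIN(384, -48) = -48
  B9 = MAX(-48, -48) = -48
  A4 = -48 + -48 = -96
  G9 = MIN(-96, -48) = -96

After the edit, cleaning proceeds:
  B2: a read changed (E2 -8->4) — executes, giving -4.
  B8: a read changed (E2 -8->4) — executes, giving 24.
  D3: a read changed (B2 8->-4) — executes, giving -4.
  F6: a read changed (B2 8->-4; B8 -48->24) — executes, giving -28.
  C3: a read changed (F6 56->-28; B2 8->-4) — executes, giving -32.
  H10: a read changed (C3 64->-32; D3 6->-4) — executes, giving 128.
  G12: a read changed (H10 384->128; C3 64->-32) — executes, giving 128.
  F7: a read changed (G12 384->128; B8 -48->24) — executes, giving 24.
  B9: a read changed (F7 -48->24; B8 -48->24) — executes, giving 24.
  A4: a read changed (F7 -48->24; B9 -48->24) — executes, giving 48.
  G9: a read changed (A4 -96->48; B9 -48->24) — executes, giving 24.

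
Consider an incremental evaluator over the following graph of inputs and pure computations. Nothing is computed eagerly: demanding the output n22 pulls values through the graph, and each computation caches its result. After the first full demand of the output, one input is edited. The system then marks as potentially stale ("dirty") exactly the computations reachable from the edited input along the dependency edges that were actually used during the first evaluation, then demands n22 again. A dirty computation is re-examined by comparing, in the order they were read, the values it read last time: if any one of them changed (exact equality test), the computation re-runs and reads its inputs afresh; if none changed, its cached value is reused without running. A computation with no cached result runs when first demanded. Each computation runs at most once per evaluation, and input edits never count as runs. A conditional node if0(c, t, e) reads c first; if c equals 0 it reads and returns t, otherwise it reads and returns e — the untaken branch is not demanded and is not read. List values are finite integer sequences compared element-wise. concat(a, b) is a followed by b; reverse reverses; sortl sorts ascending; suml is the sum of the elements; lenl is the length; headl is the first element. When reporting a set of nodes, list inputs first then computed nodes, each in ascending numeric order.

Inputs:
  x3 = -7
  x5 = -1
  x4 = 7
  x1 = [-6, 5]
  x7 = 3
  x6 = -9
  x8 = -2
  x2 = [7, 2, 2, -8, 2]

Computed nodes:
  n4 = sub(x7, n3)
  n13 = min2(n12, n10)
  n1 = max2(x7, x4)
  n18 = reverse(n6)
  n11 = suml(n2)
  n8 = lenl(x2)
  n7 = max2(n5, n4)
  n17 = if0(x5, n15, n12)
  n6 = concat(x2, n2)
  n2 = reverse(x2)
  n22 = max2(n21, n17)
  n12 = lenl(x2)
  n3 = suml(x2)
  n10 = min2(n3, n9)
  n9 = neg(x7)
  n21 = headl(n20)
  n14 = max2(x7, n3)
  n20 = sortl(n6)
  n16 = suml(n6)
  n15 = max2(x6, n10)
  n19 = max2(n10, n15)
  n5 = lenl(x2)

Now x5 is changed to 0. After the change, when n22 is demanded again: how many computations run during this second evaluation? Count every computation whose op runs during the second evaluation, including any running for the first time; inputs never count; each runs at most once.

Initial pass — values computed on the first demand:
  n2 = reverse([7, 2, 2, -8, 2]) = [2, -8, 2, 2, 7]
  n6 = concat([7, 2, 2, -8, 2], [2, -8, 2, 2, 7]) = [7, 2, 2, -8, 2, 2, -8, 2, 2, 7]
  n12 = lenl([7, 2, 2, -8, 2]) = 5
  n17 = if0(x5=-1 -> else branch n12) = 5
  n20 = sortl([7, 2, 2, -8, 2, 2, -8, 2, 2, 7]) = [-8, -8, 2, 2, 2, 2, 2, 2, 7, 7]
  n21 = headl([-8, -8, 2, 2, 2, 2, 2, 2, 7, 7]) = -8
  n22 = max2(-8, 5) = 5

Second demand — change propagation:
  n3: newly demanded (no cache) — executes and yields 5.
  n9: newly demanded (no cache) — executes and yields -3.
  n10: newly demanded (no cache) — executes and yields -3.
  n15: newly demanded (no cache) — executes and yields -3.
  n17: re-runs because x5 -1->0; new result -3.
  n22: re-runs because n17 5->-3; new result -3.

The important point: the flipped condition pulls in fresh nodes; n3, n9, n10, n15 run for the first time.

Run set: n3, n9, n10, n15, n17, n22 (6 run).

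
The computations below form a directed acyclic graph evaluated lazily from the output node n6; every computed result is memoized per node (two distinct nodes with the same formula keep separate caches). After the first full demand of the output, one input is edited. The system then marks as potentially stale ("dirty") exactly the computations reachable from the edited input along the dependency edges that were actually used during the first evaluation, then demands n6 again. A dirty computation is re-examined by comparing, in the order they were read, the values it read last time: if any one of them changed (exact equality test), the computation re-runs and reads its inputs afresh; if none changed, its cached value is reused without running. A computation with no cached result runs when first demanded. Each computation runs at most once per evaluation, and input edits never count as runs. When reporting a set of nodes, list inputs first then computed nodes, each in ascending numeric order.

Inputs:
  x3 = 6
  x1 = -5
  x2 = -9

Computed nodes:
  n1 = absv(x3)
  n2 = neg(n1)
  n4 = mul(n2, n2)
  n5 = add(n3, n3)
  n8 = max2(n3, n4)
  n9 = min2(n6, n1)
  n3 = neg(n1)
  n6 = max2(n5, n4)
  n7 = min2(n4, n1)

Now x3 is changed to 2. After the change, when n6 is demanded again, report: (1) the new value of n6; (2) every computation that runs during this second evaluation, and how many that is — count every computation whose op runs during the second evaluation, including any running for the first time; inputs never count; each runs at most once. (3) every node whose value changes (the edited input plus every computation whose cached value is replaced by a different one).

Demanding n6 again yields 4.
6 computations run: n1, n2, n3, n4, n5, n6.
The nodes whose values change: x3, n1, n2, n3, n4, n5, n6.

First demand of the output computes:
  n1 = absv(6) = 6
  n2 = neg(6) = -6
  n3 = neg(6) = -6
  n4 = mul(-6, -6) = 36
  n5 = add(-6, -6) = -12
  n6 = max2(-12, 36) = 36

After the edit, cleaning proceeds:
  n1: a read changed (x3 6->2) — executes, giving 2.
  n2: a read changed (n1 6->2) — executes, giving -2.
  n3: a read changed (n1 6->2) — executes, giving -2.
  n4: a read changed (n2 -6->-2; n2 -6->-2) — executes, giving 4.
  n5: a read changed (n3 -6->-2; n3 -6->-2) — executes, giving -4.
  n6: a read changed (n5 -12->-4; n4 36->4) — executes, giving 4.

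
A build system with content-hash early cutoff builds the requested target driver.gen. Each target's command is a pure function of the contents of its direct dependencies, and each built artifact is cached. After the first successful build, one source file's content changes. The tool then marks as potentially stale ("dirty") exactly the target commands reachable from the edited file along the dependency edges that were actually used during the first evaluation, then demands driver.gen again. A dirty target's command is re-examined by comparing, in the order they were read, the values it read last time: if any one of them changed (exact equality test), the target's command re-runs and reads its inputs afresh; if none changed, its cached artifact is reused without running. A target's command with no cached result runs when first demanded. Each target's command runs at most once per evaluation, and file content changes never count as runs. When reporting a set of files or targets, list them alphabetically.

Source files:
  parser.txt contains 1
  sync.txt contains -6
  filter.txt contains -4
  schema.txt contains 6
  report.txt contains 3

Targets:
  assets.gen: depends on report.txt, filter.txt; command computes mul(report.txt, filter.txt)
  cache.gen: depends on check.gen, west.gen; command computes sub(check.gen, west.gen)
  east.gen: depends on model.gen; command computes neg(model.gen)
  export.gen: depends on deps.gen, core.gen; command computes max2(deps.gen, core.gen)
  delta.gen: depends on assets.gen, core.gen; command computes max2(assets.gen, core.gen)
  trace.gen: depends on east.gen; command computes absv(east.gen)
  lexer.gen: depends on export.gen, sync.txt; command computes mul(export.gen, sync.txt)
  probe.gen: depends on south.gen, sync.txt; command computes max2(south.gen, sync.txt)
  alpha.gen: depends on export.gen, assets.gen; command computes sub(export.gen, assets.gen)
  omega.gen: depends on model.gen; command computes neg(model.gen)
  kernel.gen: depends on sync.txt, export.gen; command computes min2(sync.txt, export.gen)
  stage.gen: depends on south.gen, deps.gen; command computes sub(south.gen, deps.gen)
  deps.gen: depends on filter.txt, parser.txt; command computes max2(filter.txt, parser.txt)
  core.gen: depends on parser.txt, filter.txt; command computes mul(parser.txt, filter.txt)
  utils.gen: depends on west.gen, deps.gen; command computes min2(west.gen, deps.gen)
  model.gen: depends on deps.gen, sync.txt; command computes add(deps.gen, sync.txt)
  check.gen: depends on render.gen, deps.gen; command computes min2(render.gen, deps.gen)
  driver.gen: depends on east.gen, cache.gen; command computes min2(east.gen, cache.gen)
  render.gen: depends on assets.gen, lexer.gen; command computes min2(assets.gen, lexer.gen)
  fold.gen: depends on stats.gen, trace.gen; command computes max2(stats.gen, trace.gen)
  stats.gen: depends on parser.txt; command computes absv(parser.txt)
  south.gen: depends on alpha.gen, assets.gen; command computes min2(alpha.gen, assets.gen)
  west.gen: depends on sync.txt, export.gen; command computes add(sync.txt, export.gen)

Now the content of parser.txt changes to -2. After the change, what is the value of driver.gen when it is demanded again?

First evaluation (everything demanded from the output):
  assets.gen = mul(3, -4) = -12
  core.gen = mul(1, -4) = -4
  deps.gen = max2(-4, 1) = 1
  export.gen = max2(1, -4) = 1
  lexer.gen = mul(1, -6) = -6
  model.gen = add(1, -6) = -5
  east.gen = neg(-5) = 5
  render.gen = min2(-12, -6) = -12
  check.gen = min2(-12, 1) = -12
  west.gen = add(-6, 1) = -5
  cache.gen = sub(-12, -5) = -7
  driver.gen = min2(5, -7) = -7

Propagation after the edit:
  core.gen: runs — parser.txt 1->-2; result 8.
  deps.gen: runs — parser.txt 1->-2; result -2.
  export.gen: runs — deps.gen 1->-2; core.gen -4->8; result 8.
  lexer.gen: runs — export.gen 1->8; result -48.
  model.gen: runs — deps.gen 1->-2; result -8.
  east.gen: runs — model.gen -5->-8; result 8.
  render.gen: runs — lexer.gen -6->-48; result -48.
  check.gen: runs — render.gen -12->-48; deps.gen 1->-2; result -48.
  west.gen: runs — export.gen 1->8; result 2.
  cache.gen: runs — check.gen -12->-48; west.gen -5->2; result -50.
  driver.gen: runs — east.gen 5->8; cache.gen -7->-50; result -50.

New value of driver.gen: -50.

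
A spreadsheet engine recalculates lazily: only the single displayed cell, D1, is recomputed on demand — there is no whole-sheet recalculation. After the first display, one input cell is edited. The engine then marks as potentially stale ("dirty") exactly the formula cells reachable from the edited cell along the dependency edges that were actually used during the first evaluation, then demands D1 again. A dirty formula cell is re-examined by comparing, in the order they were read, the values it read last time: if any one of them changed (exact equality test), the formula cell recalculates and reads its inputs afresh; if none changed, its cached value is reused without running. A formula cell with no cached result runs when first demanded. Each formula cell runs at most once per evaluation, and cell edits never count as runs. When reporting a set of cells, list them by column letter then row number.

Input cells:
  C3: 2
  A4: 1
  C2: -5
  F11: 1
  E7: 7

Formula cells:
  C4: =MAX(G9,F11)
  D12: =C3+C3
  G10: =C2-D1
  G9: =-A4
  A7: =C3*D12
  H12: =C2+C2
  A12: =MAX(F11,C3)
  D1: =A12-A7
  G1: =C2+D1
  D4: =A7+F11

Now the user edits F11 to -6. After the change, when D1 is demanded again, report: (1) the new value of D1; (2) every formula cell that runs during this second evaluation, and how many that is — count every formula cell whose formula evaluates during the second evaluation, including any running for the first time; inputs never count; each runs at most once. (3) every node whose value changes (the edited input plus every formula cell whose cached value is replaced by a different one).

First evaluation (everything demanded from the output):
  A12 = MAX(1, 2) = 2
  D12 = 2 + 2 = 4
  A7 = 2 * 4 = 8
  D1 = 2 - 8 = -6

Propagation after the edit:
  A12: runs — F11 1->-6; result 2 (same value as before).
  D1: checked — values it read are unchanged (A12 unchanged, A7 unchanged); reused cached -6 without running.

Key observation: the change is absorbed at A12 — it re-runs but produces the same value, and the output's value is unchanged.

New value of D1: -6.
Formula cells that run: A12 — 1 in total.
Values that change: F11.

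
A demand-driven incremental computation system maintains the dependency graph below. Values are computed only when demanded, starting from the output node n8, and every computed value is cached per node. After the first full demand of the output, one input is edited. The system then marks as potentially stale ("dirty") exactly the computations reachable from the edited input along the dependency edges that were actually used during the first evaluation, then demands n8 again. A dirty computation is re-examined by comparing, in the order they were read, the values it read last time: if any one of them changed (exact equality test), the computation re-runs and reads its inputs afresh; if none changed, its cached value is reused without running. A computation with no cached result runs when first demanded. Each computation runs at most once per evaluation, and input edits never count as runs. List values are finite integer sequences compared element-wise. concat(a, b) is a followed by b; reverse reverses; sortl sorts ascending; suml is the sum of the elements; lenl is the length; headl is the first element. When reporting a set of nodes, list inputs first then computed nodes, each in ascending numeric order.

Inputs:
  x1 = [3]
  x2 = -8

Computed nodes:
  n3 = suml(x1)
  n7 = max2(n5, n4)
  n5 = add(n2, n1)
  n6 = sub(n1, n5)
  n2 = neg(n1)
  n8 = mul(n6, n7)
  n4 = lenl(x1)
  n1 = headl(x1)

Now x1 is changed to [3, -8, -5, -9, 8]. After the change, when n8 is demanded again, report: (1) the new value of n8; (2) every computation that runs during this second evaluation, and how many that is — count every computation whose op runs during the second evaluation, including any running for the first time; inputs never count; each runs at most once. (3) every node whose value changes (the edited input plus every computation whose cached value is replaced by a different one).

New value of n8: 15.
Computations that run: n1, n4, n7, n8 — 4 in total.
Values that change: x1, n4, n7, n8.
Key observation: the cutoff stops propagation at n2 — its inputs' values are unchanged, so it reuses its cache.

First evaluation (everything demanded from the output):
  n1 = headl([3]) = 3
  n2 = neg(3) = -3
  n4 = lenl([3]) = 1
  n5 = add(-3, 3) = 0
  n6 = sub(3, 0) = 3
  n7 = max2(0, 1) = 1
  n8 = mul(3, 1) = 3

Propagation after the edit:
  n1: runs — x1 [3]->[3, -8, -5, -9, 8]; result 3 (same value as before).
  n2: checked — values it read are unchanged (n1 unchanged); reused cached -3 without running.
  n4: runs — x1 [3]->[3, -8, -5, -9, 8]; result 5.
  n5: checked — values it read are unchanged (n2 unchanged, n1 unchanged); reused cached 0 without running.
  n6: checked — values it read are unchanged (n1 unchanged, n5 unchanged); reused cached 3 without running.
  n7: runs — n4 1->5; result 5.
  n8: runs — n7 1->5; result 15.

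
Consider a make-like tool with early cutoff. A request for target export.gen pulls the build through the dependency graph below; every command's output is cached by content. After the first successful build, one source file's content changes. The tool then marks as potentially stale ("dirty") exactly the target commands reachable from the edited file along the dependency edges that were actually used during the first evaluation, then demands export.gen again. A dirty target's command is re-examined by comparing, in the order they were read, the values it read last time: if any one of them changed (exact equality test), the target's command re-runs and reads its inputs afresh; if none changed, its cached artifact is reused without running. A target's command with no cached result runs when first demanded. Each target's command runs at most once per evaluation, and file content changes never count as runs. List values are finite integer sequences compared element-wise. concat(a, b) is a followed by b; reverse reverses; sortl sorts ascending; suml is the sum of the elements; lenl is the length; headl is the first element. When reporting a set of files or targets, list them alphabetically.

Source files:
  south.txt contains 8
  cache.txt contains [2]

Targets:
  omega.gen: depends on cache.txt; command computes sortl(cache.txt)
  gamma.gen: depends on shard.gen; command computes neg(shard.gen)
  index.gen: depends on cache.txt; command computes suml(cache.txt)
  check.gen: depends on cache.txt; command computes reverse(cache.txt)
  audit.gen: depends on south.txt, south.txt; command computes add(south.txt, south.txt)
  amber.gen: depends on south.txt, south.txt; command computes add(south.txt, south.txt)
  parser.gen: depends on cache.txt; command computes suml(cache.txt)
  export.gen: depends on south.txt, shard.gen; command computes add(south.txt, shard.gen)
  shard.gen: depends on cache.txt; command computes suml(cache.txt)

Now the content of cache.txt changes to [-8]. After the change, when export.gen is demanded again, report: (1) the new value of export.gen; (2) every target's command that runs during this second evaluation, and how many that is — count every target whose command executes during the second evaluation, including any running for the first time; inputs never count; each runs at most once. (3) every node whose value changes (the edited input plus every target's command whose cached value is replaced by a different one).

Demanding export.gen again yields 0.
2 target commands run: export.gen, shard.gen.
The nodes whose values change: cache.txt, export.gen, shard.gen.

First demand of the output computes:
  shard.gen = suml([2]) = 2
  export.gen = add(8, 2) = 10

After the edit, cleaning proceeds:
  shard.gen: a read changed (cache.txt [2]->[-8]) — executes, giving -8.
  export.gen: a read changed (shard.gen 2->-8) — executes, giving 0.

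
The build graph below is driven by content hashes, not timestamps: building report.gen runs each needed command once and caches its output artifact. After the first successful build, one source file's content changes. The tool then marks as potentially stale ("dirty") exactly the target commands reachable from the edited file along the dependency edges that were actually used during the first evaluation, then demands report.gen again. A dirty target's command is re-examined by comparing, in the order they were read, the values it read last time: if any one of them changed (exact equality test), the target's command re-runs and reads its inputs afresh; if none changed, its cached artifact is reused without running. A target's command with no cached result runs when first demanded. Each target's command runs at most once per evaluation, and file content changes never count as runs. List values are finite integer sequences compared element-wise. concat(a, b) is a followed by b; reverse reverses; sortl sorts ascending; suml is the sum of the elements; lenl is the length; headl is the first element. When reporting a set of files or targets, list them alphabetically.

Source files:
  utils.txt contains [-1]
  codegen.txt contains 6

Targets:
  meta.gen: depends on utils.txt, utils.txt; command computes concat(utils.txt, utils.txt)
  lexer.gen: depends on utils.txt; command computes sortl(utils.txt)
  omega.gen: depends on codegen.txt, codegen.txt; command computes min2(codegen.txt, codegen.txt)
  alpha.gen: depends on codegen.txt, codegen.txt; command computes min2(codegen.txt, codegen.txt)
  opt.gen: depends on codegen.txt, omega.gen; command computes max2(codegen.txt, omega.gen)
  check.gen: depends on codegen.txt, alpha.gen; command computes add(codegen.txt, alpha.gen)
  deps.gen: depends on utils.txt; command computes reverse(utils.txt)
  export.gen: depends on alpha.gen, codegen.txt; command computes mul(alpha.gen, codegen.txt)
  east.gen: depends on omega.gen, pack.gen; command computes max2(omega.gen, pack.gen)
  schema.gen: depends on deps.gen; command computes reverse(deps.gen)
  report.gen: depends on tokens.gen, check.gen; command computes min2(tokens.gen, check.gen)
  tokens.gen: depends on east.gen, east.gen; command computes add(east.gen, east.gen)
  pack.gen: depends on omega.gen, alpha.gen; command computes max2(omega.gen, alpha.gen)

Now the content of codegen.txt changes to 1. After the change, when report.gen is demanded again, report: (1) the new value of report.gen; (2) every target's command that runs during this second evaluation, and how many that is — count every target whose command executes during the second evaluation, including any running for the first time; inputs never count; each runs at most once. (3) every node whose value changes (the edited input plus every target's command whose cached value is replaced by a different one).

report.gen now evaluates to 2.
Run set: alpha.gen, check.gen, east.gen, omega.gen, pack.gen, report.gen, tokens.gen (7 run).
Changed values: alpha.gen, check.gen, codegen.txt, east.gen, omega.gen, pack.gen, report.gen, tokens.gen.

Initial pass — values computed on the first demand:
  alpha.gen = min2(6, 6) = 6
  check.gen = add(6, 6) = 12
  omega.gen = min2(6, 6) = 6
  pack.gen = max2(6, 6) = 6
  east.gen = max2(6, 6) = 6
  tokens.gen = add(6, 6) = 12
  report.gen = min2(12, 12) = 12

Second demand — change propagation:
  alpha.gen: re-runs because codegen.txt 6->1; codegen.txt 6->1; new result 1.
  check.gen: re-runs because codegen.txt 6->1; alpha.gen 6->1; new result 2.
  omega.gen: re-runs because codegen.txt 6->1; codegen.txt 6->1; new result 1.
  pack.gen: re-runs because omega.gen 6->1; alpha.gen 6->1; new result 1.
  east.gen: re-runs because omega.gen 6->1; pack.gen 6->1; new result 1.
  tokens.gen: re-runs because east.gen 6->1; east.gen 6->1; new result 2.
  report.gen: re-runs because tokens.gen 12->2; check.gen 12->2; new result 2.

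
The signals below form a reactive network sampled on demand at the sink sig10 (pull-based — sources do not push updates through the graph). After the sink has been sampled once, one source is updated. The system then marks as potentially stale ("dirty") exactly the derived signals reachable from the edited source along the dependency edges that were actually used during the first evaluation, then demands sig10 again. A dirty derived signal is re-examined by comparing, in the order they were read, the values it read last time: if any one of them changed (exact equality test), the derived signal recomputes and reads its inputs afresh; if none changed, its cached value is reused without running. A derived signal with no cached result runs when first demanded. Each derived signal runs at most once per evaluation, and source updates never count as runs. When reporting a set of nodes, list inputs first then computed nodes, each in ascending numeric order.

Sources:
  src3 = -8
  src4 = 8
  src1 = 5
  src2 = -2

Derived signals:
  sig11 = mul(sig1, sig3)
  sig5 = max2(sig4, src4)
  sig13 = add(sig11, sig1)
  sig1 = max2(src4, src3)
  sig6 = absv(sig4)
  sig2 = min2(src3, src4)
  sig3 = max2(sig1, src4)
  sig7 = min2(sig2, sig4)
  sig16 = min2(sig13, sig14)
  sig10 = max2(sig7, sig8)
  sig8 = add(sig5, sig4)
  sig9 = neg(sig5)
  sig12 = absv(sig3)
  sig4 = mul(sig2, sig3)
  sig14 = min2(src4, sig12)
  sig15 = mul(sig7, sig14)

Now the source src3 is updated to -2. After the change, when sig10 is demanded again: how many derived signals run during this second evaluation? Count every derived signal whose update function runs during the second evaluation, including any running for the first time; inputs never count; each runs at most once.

Initial pass — values computed on the first demand:
  sig1 = max2(8, -8) = 8
  sig2 = min2(-8, 8) = -8
  sig3 = max2(8, 8) = 8
  sig4 = mul(-8, 8) = -64
  sig5 = max2(-64, 8) = 8
  sig7 = min2(-8, -64) = -64
  sig8 = add(8, -64) = -56
  sig10 = max2(-64, -56) = -56

Second demand — change propagation:
  sig1: re-runs because src3 -8->-2; new result 8 (unchanged).
  sig2: re-runs because src3 -8->-2; new result -2.
  sig3: re-examined; everything it read last time is the same (sig1 unchanged, src4 unchanged) — cache 8 kept, no run.
  sig4: re-runs because sig2 -8->-2; new result -16.
  sig5: re-runs because sig4 -64->-16; new result 8 (unchanged).
  sig7: re-runs because sig2 -8->-2; sig4 -64->-16; new result -16.
  sig8: re-runs because sig4 -64->-16; new result -8.
  sig10: re-runs because sig7 -64->-16; sig8 -56->-8; new result -8.

The important point: at sig3 every value read last time is unchanged, so the dirty flag clears without a run.

Run set: sig1, sig2, sig4, sig5, sig7, sig8, sig10 (7 run).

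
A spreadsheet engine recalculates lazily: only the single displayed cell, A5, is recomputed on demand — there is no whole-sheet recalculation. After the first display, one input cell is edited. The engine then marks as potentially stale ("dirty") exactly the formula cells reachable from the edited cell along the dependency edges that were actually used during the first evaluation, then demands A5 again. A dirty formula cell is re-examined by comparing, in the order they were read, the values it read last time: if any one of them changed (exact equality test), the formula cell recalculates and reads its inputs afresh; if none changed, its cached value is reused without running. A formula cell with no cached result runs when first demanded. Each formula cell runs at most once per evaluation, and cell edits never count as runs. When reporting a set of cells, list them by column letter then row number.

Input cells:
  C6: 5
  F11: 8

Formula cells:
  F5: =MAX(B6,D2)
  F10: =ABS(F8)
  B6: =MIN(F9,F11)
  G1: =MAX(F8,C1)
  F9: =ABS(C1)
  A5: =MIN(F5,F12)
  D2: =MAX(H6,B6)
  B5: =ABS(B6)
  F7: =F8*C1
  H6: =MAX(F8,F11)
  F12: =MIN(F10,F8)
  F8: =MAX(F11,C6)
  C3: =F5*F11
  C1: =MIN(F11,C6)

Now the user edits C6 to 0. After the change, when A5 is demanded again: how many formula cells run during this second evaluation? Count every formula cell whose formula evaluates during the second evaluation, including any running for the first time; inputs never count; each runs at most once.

First evaluation (everything demanded from the output):
  C1 = MIN(8, 5) = 5
  F8 = MAX(8, 5) = 8
  F9 = ABS(5) = 5
  B6 = MIN(5, 8) = 5
  F10 = ABS(8) = 8
  F12 = MIN(8, 8) = 8
  H6 = MAX(8, 8) = 8
  D2 = MAX(8, 5) = 8
  F5 = MAX(5, 8) = 8
  A5 = MIN(8, 8) = 8

Propagation after the edit:
  C1: runs — C6 5->0; result 0.
  F8: runs — C6 5->0; result 8 (same value as before).
  F9: runs — C1 5->0; result 0.
  B6: runs — F9 5->0; result 0.
  F10: checked — values it read are unchanged (F8 unchanged); reused cached 8 without running.
  F12: checked — values it read are unchanged (F10 unchanged, F8 unchanged); reused cached 8 without running.
  H6: checked — values it read are unchanged (F8 unchanged, F11 unchanged); reused cached 8 without running.
  D2: runs — B6 5->0; result 8 (same value as before).
  F5: runs — B6 5->0; result 8 (same value as before).
  A5: checked — values it read are unchanged (F5 unchanged, F12 unchanged); reused cached 8 without running.

Key observation: the cutoff stops propagation at F10 — its inputs' values are unchanged, so it reuses its cache.

Formula cells that run: B6, C1, D2, F5, F8, F9 — 6 in total.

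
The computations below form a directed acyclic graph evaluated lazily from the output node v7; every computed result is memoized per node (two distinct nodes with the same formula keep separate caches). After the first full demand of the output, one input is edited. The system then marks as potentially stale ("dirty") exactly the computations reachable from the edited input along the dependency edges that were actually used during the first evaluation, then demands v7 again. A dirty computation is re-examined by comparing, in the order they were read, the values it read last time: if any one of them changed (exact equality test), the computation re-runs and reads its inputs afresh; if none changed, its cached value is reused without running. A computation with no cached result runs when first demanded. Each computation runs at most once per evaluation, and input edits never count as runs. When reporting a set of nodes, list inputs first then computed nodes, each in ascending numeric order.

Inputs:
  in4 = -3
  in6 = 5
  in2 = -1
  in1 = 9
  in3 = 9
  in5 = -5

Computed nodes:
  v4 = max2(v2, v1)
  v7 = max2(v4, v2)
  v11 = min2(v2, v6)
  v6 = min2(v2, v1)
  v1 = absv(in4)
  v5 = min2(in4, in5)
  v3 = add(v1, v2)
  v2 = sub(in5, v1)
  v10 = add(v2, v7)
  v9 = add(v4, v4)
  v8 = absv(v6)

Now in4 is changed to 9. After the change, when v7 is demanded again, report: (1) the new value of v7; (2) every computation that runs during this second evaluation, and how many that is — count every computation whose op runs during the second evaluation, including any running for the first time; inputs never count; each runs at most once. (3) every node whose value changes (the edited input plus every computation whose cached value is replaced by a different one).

Demanding v7 again yields 9.
4 computations run: v1, v2, v4, v7.
The nodes whose values change: in4, v1, v2, v4, v7.

First demand of the output computes:
  v1 = absv(-3) = 3
  v2 = sub(-5, 3) = -8
  v4 = max2(-8, 3) = 3
  v7 = max2(3, -8) = 3

After the edit, cleaning proceeds:
  v1: a read changed (in4 -3->9) — executes, giving 9.
  v2: a read changed (v1 3->9) — executes, giving -14.
  v4: a read changed (v2 -8->-14; v1 3->9) — executes, giving 9.
  v7: a read changed (v4 3->9; v2 -8->-14) — executes, giving 9.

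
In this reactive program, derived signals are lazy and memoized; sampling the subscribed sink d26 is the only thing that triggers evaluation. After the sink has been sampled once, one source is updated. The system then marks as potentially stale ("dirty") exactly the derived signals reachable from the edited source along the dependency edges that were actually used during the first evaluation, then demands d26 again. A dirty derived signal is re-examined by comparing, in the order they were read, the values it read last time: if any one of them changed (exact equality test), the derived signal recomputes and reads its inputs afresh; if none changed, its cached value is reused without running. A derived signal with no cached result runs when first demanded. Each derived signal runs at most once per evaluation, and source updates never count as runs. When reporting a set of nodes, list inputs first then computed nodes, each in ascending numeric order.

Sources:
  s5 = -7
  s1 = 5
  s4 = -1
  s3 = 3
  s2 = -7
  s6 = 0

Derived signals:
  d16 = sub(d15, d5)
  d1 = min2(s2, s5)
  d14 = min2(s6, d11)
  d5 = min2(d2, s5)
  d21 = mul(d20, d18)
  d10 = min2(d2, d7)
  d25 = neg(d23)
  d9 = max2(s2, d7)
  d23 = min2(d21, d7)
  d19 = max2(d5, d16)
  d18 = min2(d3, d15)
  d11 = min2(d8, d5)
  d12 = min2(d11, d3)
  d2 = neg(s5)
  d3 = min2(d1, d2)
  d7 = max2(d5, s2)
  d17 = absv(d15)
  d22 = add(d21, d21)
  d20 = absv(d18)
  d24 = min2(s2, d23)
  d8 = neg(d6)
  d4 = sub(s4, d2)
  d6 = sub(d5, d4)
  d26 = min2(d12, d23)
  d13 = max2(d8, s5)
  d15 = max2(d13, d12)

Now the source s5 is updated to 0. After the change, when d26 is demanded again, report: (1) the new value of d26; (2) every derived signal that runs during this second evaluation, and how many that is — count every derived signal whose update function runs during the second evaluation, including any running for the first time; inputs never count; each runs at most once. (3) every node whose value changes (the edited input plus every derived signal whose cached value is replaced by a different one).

First demand of the output computes:
  d1 = min2(-7, -7) = -7
  d2 = neg(-7) = 7
  d3 = min2(-7, 7) = -7
  d4 = sub(-1, 7) = -8
  d5 = min2(7, -7) = -7
  d6 = sub(-7, -8) = 1
  d7 = max2(-7, -7) = -7
  d8 = neg(1) = -1
  d11 = min2(-1, -7) = -7
  d12 = min2(-7, -7) = -7
  d13 = max2(-1, -7) = -1
  d15 = max2(-1, -7) = -1
  d18 = min2(-7, -1) = -7
  d20 = absv(-7) = 7
  d21 = mul(7, -7) = -49
  d23 = min2(-49, -7) = -49
  d26 = min2(-7, -49) = -49

After the edit, cleaning proceeds:
  d1: a read changed (s5 -7->0) — executes, giving -7 — identical to its old value.
  d2: a read changed (s5 -7->0) — executes, giving 0.
  d3: a read changed (d2 7->0) — executes, giving -7 — identical to its old value.
  d4: a read changed (d2 7->0) — executes, giving -1.
  d5: a read changed (d2 7->0; s5 -7->0) — executes, giving 0.
  d6: a read changed (d5 -7->0; d4 -8->-1) — executes, giving 1 — identical to its old value.
  d7: a read changed (d5 -7->0) — executes, giving 0.
  d8: dirty, but its reads are unchanged (d6 unchanged); cached -1 stands.
  d11: a read changed (d5 -7->0) — executes, giving -1.
  d12: a read changed (d11 -7->-1) — executes, giving -7 — identical to its old value.
  d13: a read changed (s5 -7->0) — executes, giving 0.
  d15: a read changed (d13 -1->0) — executes, giving 0.
  d18: a read changed (d15 -1->0) — executes, giving -7 — identical to its old value.
  d20: dirty, but its reads are unchanged (d18 unchanged); cached 7 stands.
  d21: dirty, but its reads are unchanged (d20 unchanged, d18 unchanged); cached -49 stands.
  d23: a read changed (d7 -7->0) — executes, giving -49 — identical to its old value.
  d26: dirty, but its reads are unchanged (d12 unchanged, d23 unchanged); cached -49 stands.

Note where the cutoff bites: d8 is checked, finds nothing changed, and keeps its cache.

Demanding d26 again yields -49.
13 derived signals run: d1, d2, d3, d4, d5, d6, d7, d11, d12, d13, d15, d18, d23.
The nodes whose values change: s5, d2, d4, d5, d7, d11, d13, d15.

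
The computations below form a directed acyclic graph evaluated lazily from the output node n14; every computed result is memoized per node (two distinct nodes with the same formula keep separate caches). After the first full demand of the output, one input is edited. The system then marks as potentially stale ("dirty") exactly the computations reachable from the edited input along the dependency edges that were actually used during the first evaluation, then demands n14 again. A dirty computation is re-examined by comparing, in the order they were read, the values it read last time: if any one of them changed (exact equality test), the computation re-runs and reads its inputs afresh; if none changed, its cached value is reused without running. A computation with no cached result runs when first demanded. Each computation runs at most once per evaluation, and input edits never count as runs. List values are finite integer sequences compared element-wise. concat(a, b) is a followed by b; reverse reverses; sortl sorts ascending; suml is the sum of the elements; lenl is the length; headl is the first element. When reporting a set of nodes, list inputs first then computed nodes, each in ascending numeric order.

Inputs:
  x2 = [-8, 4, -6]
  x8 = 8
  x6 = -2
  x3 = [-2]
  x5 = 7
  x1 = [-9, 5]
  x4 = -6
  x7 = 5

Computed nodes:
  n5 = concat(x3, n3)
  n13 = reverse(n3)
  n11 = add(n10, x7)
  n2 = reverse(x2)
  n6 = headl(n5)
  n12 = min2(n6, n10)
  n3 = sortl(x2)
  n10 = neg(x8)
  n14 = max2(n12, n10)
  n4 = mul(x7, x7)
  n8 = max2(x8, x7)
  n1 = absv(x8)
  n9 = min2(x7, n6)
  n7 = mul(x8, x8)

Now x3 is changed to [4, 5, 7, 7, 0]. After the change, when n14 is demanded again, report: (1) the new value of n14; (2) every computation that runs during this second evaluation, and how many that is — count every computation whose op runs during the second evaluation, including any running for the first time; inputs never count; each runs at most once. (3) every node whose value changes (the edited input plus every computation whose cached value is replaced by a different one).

Demanding n14 again yields -8.
3 computations run: n5, n6, n12.
The nodes whose values change: x3, n5, n6.
Note the absorption at n12: it re-runs yet its value is the same, leaving the output's value untouched.

First demand of the output computes:
  n3 = sortl([-8, 4, -6]) = [-8, -6, 4]
  n5 = concat([-2], [-8, -6, 4]) = [-2, -8, -6, 4]
  n6 = headl([-2, -8, -6, 4]) = -2
  n10 = neg(8) = -8
  n12 = min2(-2, -8) = -8
  n14 = max2(-8, -8) = -8

After the edit, cleaning proceeds:
  n5: a read changed (x3 [-2]->[4, 5, 7, 7, 0]) — executes, giving [4, 5, 7, 7, 0, -8, -6, 4].
  n6: a read changed (n5 [-2, -8, -6, 4]->[4, 5, 7, 7, 0, -8, -6, 4]) — executes, giving 4.
  n12: a read changed (n6 -2->4) — executes, giving -8 — identical to its old value.
  n14: dirty, but its reads are unchanged (n12 unchanged, n10 unchanged); cached -8 stands.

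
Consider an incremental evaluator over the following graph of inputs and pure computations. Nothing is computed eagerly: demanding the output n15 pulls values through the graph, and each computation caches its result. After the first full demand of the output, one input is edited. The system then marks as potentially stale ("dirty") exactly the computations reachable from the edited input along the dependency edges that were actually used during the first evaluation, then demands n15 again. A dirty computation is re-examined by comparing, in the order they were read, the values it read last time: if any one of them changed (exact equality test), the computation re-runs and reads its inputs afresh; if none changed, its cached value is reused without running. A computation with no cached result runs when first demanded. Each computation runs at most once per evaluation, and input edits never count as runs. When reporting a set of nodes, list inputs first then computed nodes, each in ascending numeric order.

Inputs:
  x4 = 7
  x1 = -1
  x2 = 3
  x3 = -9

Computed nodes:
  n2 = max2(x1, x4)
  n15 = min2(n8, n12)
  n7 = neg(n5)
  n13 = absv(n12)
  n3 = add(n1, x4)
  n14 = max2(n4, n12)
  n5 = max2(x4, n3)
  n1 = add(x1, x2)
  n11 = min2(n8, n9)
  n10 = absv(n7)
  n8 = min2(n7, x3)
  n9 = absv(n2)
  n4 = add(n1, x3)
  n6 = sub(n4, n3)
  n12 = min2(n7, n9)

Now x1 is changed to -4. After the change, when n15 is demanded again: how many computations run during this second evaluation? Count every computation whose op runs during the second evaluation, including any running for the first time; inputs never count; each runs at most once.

Run set: n1, n2, n3, n5, n7, n8, n12, n15 (8 run).
The important point: at n9 every value read last time is unchanged, so the dirty flag clears without a run.

Initial pass — values computed on the first demand:
  n1 = add(-1, 3) = 2
  n2 = max2(-1, 7) = 7
  n3 = add(2, 7) = 9
  n5 = max2(7, 9) = 9
  n7 = neg(9) = -9
  n8 = min2(-9, -9) = -9
  n9 = absv(7) = 7
  n12 = min2(-9, 7) = -9
  n15 = min2(-9, -9) = -9

Second demand — change propagation:
  n1: re-runs because x1 -1->-4; new result -1.
  n2: re-runs because x1 -1->-4; new result 7 (unchanged).
  n3: re-runs because n1 2->-1; new result 6.
  n5: re-runs because n3 9->6; new result 7.
  n7: re-runs because n5 9->7; new result -7.
  n8: re-runs because n7 -9->-7; new result -9 (unchanged).
  n9: re-examined; everything it read last time is the same (n2 unchanged) — cache 7 kept, no run.
  n12: re-runs because n7 -9->-7; new result -7.
  n15: re-runs because n12 -9->-7; new result -9 (unchanged).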